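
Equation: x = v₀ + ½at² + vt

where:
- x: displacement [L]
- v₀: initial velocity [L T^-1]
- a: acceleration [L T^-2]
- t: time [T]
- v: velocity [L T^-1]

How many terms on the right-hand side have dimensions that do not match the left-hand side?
1

LHS x: [L]
- v₀: [L T^-1] ✗
- ½at²: [L] ✓
- vt: [L] ✓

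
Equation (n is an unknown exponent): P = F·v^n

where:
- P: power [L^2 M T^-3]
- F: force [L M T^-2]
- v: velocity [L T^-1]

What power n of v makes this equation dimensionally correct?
n = 1

P has dimensions [L^2 M T^-3]; v has dimensions [L T^-1].
The rest of the RHS has dimensions [L M T^-2], so v^n must supply [L T^-1].
With n = 1: F·v^1 has dimensions [L^2 M T^-3], matching the LHS ✓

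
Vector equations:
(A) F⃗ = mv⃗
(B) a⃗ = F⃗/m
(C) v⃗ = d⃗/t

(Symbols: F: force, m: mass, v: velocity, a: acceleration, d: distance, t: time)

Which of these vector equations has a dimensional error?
(A) F⃗ = mv⃗

(A) F⃗ = mv⃗: LHS [L M T^-2], RHS [L M T^-1] ✗ — mass times velocity is momentum, not force; should be ma⃗
(B) a⃗ = F⃗/m: LHS [L T^-2], RHS [L T^-2] ✓ — force (vector) divided by mass (scalar)
(C) v⃗ = d⃗/t: LHS [L T^-1], RHS [L T^-1] ✓ — displacement (vector) divided by time (scalar)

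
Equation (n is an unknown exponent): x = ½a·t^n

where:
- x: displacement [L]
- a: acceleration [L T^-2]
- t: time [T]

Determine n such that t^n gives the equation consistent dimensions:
n = 2

x has dimensions [L]; t has dimensions [T].
The rest of the RHS has dimensions [L T^-2], so t^n must supply [T^2].
With n = 2: ½a·t^2 has dimensions [L], matching the LHS ✓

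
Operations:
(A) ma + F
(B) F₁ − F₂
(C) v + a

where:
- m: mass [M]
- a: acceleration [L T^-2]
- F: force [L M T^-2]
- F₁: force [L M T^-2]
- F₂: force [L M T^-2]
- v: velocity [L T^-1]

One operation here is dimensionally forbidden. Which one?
(C) v + a

(A) ma + F: ma [L M T^-2] and F [L M T^-2] — same dimensions ✓
(B) F₁ − F₂: F₁ [L M T^-2] and F₂ [L M T^-2] — same dimensions ✓
(C) v + a: v [L T^-1] and a [L T^-2] — different dimensions cannot be added/subtracted ✗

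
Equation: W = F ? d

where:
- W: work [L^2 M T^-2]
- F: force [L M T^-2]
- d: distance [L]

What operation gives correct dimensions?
multiplication (×): W = F × d

W [L^2 M T^-2]; F [L M T^-2]; d [L].
F × d → [L^2 M T^-2] ✓
F ÷ d → [M T^-2] ✗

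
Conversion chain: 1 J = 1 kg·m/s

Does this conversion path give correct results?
The chain is incorrect (it contains an error).

Incorrect: Joule is kg·m²/s², not kg·m/s (that is momentum)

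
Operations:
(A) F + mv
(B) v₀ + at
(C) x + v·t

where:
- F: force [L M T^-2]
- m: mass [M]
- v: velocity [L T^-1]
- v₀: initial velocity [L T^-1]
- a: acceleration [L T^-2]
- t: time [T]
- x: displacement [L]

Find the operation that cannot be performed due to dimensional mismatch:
(A) F + mv

(A) F + mv: F [L M T^-2] and mv [L M T^-1] — different dimensions cannot be added/subtracted ✗
(B) v₀ + at: v₀ [L T^-1] and at [L T^-1] — same dimensions ✓
(C) x + v·t: x [L] and v·t [L] — same dimensions ✓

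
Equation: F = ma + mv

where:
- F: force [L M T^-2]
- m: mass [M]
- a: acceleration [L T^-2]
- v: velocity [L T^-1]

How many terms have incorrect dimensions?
1

LHS F: [L M T^-2]
- ma: [L M T^-2] ✓
- mv: [L M T^-1] ✗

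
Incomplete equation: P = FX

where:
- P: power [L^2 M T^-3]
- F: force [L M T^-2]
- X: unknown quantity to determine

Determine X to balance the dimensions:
X = v (velocity), dimensions [L T^-1]

P has dimensions [L^2 M T^-3]; the rest of the RHS (F) has dimensions [L M T^-2].
So X must have dimensions [L T^-1] — X = v (velocity).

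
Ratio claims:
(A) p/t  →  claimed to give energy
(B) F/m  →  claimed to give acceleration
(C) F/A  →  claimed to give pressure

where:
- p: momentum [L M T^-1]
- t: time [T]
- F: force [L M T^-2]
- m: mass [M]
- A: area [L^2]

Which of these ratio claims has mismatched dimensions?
(A) p/t does not give energy

(A) p/t: [L M T^-2] ≠ energy [L^2 M T^-2] ✗
(B) F/m: [L T^-2] = acceleration [L T^-2] ✓
(C) F/A: [L^-1 M T^-2] = pressure [L^-1 M T^-2] ✓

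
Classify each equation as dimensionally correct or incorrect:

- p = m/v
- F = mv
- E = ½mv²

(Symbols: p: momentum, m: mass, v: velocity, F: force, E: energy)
Dimensionally correct: E = ½mv²
Dimensionally incorrect: p = m/v, F = mv
Ordered (correct first, then incorrect): E = ½mv², p = m/v, F = mv

- p = m/v: LHS [L M T^-1], RHS [L^-1 M T] → incorrect ✗
- F = mv: LHS [L M T^-2], RHS [L M T^-1] → incorrect ✗
- E = ½mv²: LHS [L^2 M T^-2], RHS [L^2 M T^-2] → correct ✓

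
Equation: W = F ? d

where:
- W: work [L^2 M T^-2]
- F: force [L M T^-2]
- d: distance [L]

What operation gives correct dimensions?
multiplication (×): W = F × d

W [L^2 M T^-2]; F [L M T^-2]; d [L].
F × d → [L^2 M T^-2] ✓
F ÷ d → [M T^-2] ✗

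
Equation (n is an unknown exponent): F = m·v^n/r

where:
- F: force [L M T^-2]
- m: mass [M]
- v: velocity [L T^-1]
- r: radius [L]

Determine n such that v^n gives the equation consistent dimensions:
n = 2

F has dimensions [L M T^-2]; v has dimensions [L T^-1].
The rest of the RHS has dimensions [L^-1 M], so v^n must supply [L^2 T^-2].
With n = 2: m·v^2/r has dimensions [L M T^-2], matching the LHS ✓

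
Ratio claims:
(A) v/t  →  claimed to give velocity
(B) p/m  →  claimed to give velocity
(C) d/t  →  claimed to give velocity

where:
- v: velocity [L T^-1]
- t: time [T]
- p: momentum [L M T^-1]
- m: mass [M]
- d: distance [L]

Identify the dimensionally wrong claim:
(A) v/t does not give velocity

(A) v/t: [L T^-2] ≠ velocity [L T^-1] ✗
(B) p/m: [L T^-1] = velocity [L T^-1] ✓
(C) d/t: [L T^-1] = velocity [L T^-1] ✓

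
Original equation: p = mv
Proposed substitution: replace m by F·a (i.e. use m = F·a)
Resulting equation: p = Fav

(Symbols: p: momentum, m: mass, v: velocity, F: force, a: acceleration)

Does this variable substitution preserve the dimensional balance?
No

[m] = [M] and [F·a] = [L^2 M T^-4]. These differ, so the substitution replaces a quantity by one of different dimensions and the result p = Fav has LHS [L M T^-1] vs RHS [L^3 M T^-5] — inconsistent.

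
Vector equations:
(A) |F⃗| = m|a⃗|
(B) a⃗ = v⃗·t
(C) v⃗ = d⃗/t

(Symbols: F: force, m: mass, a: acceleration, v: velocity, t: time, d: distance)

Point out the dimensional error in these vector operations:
(B) a⃗ = v⃗·t

(A) |F⃗| = m|a⃗|: LHS [L M T^-2], RHS [L M T^-2] ✓ — magnitudes of vectors are scalars
(B) a⃗ = v⃗·t: LHS [L T^-2], RHS [L] ✗ — acceleration is velocity per time; should be v⃗/t
(C) v⃗ = d⃗/t: LHS [L T^-1], RHS [L T^-1] ✓ — displacement (vector) divided by time (scalar)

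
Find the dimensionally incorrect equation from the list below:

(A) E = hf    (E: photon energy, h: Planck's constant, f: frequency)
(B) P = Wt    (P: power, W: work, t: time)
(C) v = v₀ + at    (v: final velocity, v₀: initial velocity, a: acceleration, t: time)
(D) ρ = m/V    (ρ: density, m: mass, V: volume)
(B) P = Wt

The equation (B) P = Wt is dimensionally incorrect.

LHS (P): [L^2 M T^-3]
RHS (Wt): [L^2 M T^-1] ✗

The dimensions do not match. The other three equations balance.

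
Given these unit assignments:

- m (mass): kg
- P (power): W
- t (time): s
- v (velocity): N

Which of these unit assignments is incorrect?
v

The variable v (velocity) should have units m/s, not N.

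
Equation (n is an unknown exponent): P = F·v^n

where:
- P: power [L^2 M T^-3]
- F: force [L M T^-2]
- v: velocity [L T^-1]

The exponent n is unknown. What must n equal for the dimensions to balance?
n = 1

P has dimensions [L^2 M T^-3]; v has dimensions [L T^-1].
The rest of the RHS has dimensions [L M T^-2], so v^n must supply [L T^-1].
With n = 1: F·v^1 has dimensions [L^2 M T^-3], matching the LHS ✓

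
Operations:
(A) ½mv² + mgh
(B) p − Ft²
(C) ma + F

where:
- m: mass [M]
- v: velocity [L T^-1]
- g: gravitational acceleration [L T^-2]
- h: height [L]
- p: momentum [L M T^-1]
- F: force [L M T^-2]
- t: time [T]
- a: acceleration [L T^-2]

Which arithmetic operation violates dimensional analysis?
(B) p − Ft²

(A) ½mv² + mgh: ½mv² [L^2 M T^-2] and mgh [L^2 M T^-2] — same dimensions ✓
(B) p − Ft²: p [L M T^-1] and Ft² [L M] — different dimensions cannot be added/subtracted ✗
(C) ma + F: ma [L M T^-2] and F [L M T^-2] — same dimensions ✓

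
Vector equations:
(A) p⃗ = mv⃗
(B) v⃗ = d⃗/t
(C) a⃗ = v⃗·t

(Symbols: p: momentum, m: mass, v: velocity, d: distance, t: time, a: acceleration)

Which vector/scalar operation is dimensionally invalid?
(C) a⃗ = v⃗·t

(A) p⃗ = mv⃗: LHS [L M T^-1], RHS [L M T^-1] ✓ — mass (scalar) times velocity (vector)
(B) v⃗ = d⃗/t: LHS [L T^-1], RHS [L T^-1] ✓ — displacement (vector) divided by time (scalar)
(C) a⃗ = v⃗·t: LHS [L T^-2], RHS [L] ✗ — acceleration is velocity per time; should be v⃗/t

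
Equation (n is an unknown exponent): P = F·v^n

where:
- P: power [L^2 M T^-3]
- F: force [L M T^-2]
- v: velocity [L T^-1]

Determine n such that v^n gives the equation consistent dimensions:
n = 1

P has dimensions [L^2 M T^-3]; v has dimensions [L T^-1].
The rest of the RHS has dimensions [L M T^-2], so v^n must supply [L T^-1].
With n = 1: F·v^1 has dimensions [L^2 M T^-3], matching the LHS ✓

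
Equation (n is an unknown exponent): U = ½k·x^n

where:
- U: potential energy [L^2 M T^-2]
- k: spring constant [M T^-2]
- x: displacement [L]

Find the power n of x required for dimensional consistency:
n = 2

U has dimensions [L^2 M T^-2]; x has dimensions [L].
The rest of the RHS has dimensions [M T^-2], so x^n must supply [L^2].
With n = 2: ½k·x^2 has dimensions [L^2 M T^-2], matching the LHS ✓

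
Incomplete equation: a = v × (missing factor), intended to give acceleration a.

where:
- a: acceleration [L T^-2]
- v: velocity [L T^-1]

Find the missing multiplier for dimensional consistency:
1/t (inverse time), dimensions [T^-1]

a has dimensions [L T^-2] and v has dimensions [L T^-1].
The missing factor must have dimensions [L T^-2] / [L T^-1] = [T^-1], i.e. inverse time (1/t).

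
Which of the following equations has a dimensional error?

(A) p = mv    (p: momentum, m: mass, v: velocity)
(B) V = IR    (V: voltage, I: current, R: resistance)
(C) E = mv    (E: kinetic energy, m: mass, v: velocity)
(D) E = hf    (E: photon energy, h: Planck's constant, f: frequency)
(C) E = mv

The equation (C) E = mv is dimensionally incorrect.

LHS (E): [L^2 M T^-2]
RHS (mv): [L M T^-1] ✗

The dimensions do not match. The other three equations balance.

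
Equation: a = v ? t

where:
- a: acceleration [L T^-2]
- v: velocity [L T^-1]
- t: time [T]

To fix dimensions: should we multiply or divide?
division (÷): a = v ÷ t

a [L T^-2]; v [L T^-1]; t [T].
v × t → [L] ✗
v ÷ t → [L T^-2] ✓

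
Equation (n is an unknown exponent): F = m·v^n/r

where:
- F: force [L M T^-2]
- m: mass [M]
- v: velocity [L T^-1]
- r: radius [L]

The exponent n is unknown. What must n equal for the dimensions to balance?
n = 2

F has dimensions [L M T^-2]; v has dimensions [L T^-1].
The rest of the RHS has dimensions [L^-1 M], so v^n must supply [L^2 T^-2].
With n = 2: m·v^2/r has dimensions [L M T^-2], matching the LHS ✓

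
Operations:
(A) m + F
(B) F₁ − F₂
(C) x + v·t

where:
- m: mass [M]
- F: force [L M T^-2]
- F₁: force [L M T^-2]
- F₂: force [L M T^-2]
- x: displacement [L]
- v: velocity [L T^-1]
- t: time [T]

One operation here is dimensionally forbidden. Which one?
(A) m + F

(A) m + F: m [M] and F [L M T^-2] — different dimensions cannot be added/subtracted ✗
(B) F₁ − F₂: F₁ [L M T^-2] and F₂ [L M T^-2] — same dimensions ✓
(C) x + v·t: x [L] and v·t [L] — same dimensions ✓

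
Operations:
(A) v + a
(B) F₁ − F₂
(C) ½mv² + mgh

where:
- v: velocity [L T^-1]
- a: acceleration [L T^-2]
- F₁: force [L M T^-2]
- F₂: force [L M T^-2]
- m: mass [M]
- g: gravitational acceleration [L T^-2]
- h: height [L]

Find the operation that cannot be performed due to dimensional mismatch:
(A) v + a

(A) v + a: v [L T^-1] and a [L T^-2] — different dimensions cannot be added/subtracted ✗
(B) F₁ − F₂: F₁ [L M T^-2] and F₂ [L M T^-2] — same dimensions ✓
(C) ½mv² + mgh: ½mv² [L^2 M T^-2] and mgh [L^2 M T^-2] — same dimensions ✓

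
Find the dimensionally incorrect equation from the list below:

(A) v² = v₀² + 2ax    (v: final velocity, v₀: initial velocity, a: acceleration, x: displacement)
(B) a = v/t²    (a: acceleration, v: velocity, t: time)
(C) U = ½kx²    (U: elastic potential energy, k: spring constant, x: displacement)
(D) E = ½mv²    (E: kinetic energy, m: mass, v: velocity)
(B) a = v/t²

The equation (B) a = v/t² is dimensionally incorrect.

LHS (a): [L T^-2]
RHS (v/t²): [L T^-3] ✗

The dimensions do not match. The other three equations balance.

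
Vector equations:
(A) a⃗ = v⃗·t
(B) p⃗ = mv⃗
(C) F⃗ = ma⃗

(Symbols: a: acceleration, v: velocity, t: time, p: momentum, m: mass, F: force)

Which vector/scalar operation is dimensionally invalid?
(A) a⃗ = v⃗·t

(A) a⃗ = v⃗·t: LHS [L T^-2], RHS [L] ✗ — acceleration is velocity per time; should be v⃗/t
(B) p⃗ = mv⃗: LHS [L M T^-1], RHS [L M T^-1] ✓ — mass (scalar) times velocity (vector)
(C) F⃗ = ma⃗: LHS [L M T^-2], RHS [L M T^-2] ✓ — Force and acceleration are vectors, mass is a scalar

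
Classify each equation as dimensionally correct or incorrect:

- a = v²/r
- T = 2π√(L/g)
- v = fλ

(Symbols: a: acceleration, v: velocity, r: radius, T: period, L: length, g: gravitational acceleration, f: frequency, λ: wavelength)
Dimensionally correct: a = v²/r, T = 2π√(L/g), v = fλ
Dimensionally incorrect: none
Ordered (correct first, then incorrect): a = v²/r, T = 2π√(L/g), v = fλ

- a = v²/r: LHS [L T^-2], RHS [L T^-2] → correct ✓
- T = 2π√(L/g): LHS [T], RHS [T] → correct ✓
- v = fλ: LHS [L T^-1], RHS [L T^-1] → correct ✓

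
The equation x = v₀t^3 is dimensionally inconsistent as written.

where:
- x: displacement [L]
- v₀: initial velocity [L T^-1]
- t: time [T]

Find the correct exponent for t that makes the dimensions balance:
The exponent of t should be 1: x = v₀t

The LHS x has dimensions [L]; t has dimensions [T].
As written, the RHS v₀t^3 (exponent 3 on t) has dimensions [L T^2], which does not match.
With exponent 1, the RHS v₀t has dimensions [L], matching the LHS.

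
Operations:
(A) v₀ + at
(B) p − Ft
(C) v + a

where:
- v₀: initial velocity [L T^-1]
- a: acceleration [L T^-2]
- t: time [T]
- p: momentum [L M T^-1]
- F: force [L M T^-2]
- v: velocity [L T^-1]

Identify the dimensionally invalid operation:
(C) v + a

(A) v₀ + at: v₀ [L T^-1] and at [L T^-1] — same dimensions ✓
(B) p − Ft: p [L M T^-1] and Ft [L M T^-1] — same dimensions ✓
(C) v + a: v [L T^-1] and a [L T^-2] — different dimensions cannot be added/subtracted ✗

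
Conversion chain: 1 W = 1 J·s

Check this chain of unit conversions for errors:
The chain is incorrect (it contains an error).

Incorrect: Watt is J/s, not J·s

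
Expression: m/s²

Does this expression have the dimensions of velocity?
No

The expression m/s² has dimensions [L T^-2], but velocity has dimensions [L T^-1].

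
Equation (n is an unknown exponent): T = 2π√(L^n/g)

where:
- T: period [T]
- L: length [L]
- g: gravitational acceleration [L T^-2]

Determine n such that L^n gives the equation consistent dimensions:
n = 1

T has dimensions [T]; L has dimensions [L].
With n = 1: 2π√(L^1/g) has dimensions [T], matching the LHS ✓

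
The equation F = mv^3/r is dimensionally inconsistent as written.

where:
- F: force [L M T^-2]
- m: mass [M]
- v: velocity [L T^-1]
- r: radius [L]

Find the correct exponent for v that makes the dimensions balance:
The exponent of v should be 2: F = mv^2/r

The LHS F has dimensions [L M T^-2]; v has dimensions [L T^-1].
As written, the RHS mv^3/r (exponent 3 on v) has dimensions [L^2 M T^-3], which does not match.
With exponent 2, the RHS mv^2/r has dimensions [L M T^-2], matching the LHS.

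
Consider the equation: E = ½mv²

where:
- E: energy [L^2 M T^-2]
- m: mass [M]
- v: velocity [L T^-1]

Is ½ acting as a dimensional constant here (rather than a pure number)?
No

E has dimensions [L^2 M T^-2] and mv² already has dimensions [L^2 M T^-2], so the equation balances without ½ contributing any dimensions. ½ is a pure (dimensionless) number; changing or removing it would not affect dimensional consistency.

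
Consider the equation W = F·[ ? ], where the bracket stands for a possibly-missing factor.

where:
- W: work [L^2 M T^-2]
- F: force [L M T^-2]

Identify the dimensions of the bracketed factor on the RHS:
[L] — length (e.g. a distance d)

W has dimensions [L^2 M T^-2]; F has dimensions [L M T^-2].
The bracketed factor must supply [L^2 M T^-2] / [L M T^-2] = [L].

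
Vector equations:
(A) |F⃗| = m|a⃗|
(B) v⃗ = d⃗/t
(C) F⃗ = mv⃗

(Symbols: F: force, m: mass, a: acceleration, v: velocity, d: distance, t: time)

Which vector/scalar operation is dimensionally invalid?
(C) F⃗ = mv⃗

(A) |F⃗| = m|a⃗|: LHS [L M T^-2], RHS [L M T^-2] ✓ — magnitudes of vectors are scalars
(B) v⃗ = d⃗/t: LHS [L T^-1], RHS [L T^-1] ✓ — displacement (vector) divided by time (scalar)
(C) F⃗ = mv⃗: LHS [L M T^-2], RHS [L M T^-1] ✗ — mass times velocity is momentum, not force; should be ma⃗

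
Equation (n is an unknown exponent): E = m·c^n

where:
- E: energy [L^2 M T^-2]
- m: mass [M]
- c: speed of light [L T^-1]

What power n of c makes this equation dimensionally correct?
n = 2

E has dimensions [L^2 M T^-2]; c has dimensions [L T^-1].
The rest of the RHS has dimensions [M], so c^n must supply [L^2 T^-2].
With n = 2: m·c^2 has dimensions [L^2 M T^-2], matching the LHS ✓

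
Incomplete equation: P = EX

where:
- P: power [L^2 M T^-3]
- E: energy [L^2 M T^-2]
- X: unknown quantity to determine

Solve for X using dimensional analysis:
X = f (inverse time / frequency (1/t)), dimensions [T^-1]

P has dimensions [L^2 M T^-3]; the rest of the RHS (E) has dimensions [L^2 M T^-2].
So X must have dimensions [T^-1] — X = f (inverse time / frequency (1/t)).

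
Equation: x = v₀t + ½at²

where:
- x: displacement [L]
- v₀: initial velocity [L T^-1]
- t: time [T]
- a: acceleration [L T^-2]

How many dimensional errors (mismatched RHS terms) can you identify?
0

LHS x: [L]
- v₀t: [L] ✓
- ½at²: [L] ✓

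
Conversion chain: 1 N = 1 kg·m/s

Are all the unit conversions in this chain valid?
The chain is incorrect (it contains an error).

Incorrect: Newton is kg·m/s², not kg·m/s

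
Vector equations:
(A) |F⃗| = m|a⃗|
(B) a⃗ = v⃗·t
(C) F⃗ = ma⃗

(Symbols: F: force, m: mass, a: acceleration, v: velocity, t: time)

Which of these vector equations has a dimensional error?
(B) a⃗ = v⃗·t

(A) |F⃗| = m|a⃗|: LHS [L M T^-2], RHS [L M T^-2] ✓ — magnitudes of vectors are scalars
(B) a⃗ = v⃗·t: LHS [L T^-2], RHS [L] ✗ — acceleration is velocity per time; should be v⃗/t
(C) F⃗ = ma⃗: LHS [L M T^-2], RHS [L M T^-2] ✓ — Force and acceleration are vectors, mass is a scalar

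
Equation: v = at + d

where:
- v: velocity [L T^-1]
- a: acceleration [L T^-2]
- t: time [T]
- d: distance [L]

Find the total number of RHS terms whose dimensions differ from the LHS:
1

LHS v: [L T^-1]
- at: [L T^-1] ✓
- d: [L] ✗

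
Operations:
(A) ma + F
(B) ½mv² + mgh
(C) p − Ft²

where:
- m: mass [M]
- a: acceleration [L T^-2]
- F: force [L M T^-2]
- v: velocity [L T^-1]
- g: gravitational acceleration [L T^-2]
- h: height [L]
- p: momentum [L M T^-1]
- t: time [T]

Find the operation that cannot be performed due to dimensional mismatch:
(C) p − Ft²

(A) ma + F: ma [L M T^-2] and F [L M T^-2] — same dimensions ✓
(B) ½mv² + mgh: ½mv² [L^2 M T^-2] and mgh [L^2 M T^-2] — same dimensions ✓
(C) p − Ft²: p [L M T^-1] and Ft² [L M] — different dimensions cannot be added/subtracted ✗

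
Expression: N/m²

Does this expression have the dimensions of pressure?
Yes

The expression N/m² has dimensions [L^-1 M T^-2], which is exactly pressure [L^-1 M T^-2].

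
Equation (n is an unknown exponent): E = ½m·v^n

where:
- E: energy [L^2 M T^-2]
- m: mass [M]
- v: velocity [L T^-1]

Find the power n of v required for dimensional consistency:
n = 2

E has dimensions [L^2 M T^-2]; v has dimensions [L T^-1].
The rest of the RHS has dimensions [M], so v^n must supply [L^2 T^-2].
With n = 2: ½m·v^2 has dimensions [L^2 M T^-2], matching the LHS ✓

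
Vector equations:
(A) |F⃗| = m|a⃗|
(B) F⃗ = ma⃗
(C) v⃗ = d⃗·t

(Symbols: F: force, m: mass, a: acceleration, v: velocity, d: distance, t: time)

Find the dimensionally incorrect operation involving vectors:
(C) v⃗ = d⃗·t

(A) |F⃗| = m|a⃗|: LHS [L M T^-2], RHS [L M T^-2] ✓ — magnitudes of vectors are scalars
(B) F⃗ = ma⃗: LHS [L M T^-2], RHS [L M T^-2] ✓ — Force and acceleration are vectors, mass is a scalar
(C) v⃗ = d⃗·t: LHS [L T^-1], RHS [L T] ✗ — velocity is displacement per time; should be d⃗/t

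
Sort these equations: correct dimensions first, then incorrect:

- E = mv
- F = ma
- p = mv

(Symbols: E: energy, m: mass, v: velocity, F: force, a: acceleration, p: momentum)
Dimensionally correct: F = ma, p = mv
Dimensionally incorrect: E = mv
Ordered (correct first, then incorrect): F = ma, p = mv, E = mv

- E = mv: LHS [L^2 M T^-2], RHS [L M T^-1] → incorrect ✗
- F = ma: LHS [L M T^-2], RHS [L M T^-2] → correct ✓
- p = mv: LHS [L M T^-1], RHS [L M T^-1] → correct ✓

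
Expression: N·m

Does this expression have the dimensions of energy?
Yes

The expression N·m has dimensions [L^2 M T^-2], which is exactly energy [L^2 M T^-2].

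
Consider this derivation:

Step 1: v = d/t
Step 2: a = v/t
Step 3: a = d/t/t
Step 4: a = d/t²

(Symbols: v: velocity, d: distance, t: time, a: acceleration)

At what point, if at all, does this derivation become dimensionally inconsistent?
No step introduces an error — all steps are dimensionally consistent.

Step 1: v = d/t → LHS [L T^-1], RHS [L T^-1] ✓
Step 2: a = v/t → LHS [L T^-2], RHS [L T^-2] ✓
Step 3: a = d/t/t → LHS [L T^-2], RHS [L T^-2] ✓
Step 4: a = d/t² → LHS [L T^-2], RHS [L T^-2] ✓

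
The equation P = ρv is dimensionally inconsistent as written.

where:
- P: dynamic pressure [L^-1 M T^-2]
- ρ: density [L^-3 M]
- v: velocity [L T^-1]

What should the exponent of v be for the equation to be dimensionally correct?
The exponent of v should be 2: P = ρv^2

The LHS P has dimensions [L^-1 M T^-2]; v has dimensions [L T^-1].
As written, the RHS ρv (exponent 1 on v) has dimensions [L^-2 M T^-1], which does not match.
With exponent 2, the RHS ρv^2 has dimensions [L^-1 M T^-2], matching the LHS.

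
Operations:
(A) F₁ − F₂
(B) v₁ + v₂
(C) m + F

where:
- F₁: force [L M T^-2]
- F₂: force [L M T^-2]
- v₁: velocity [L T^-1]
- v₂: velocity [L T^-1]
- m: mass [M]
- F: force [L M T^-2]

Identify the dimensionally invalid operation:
(C) m + F

(A) F₁ − F₂: F₁ [L M T^-2] and F₂ [L M T^-2] — same dimensions ✓
(B) v₁ + v₂: v₁ [L T^-1] and v₂ [L T^-1] — same dimensions ✓
(C) m + F: m [M] and F [L M T^-2] — different dimensions cannot be added/subtracted ✗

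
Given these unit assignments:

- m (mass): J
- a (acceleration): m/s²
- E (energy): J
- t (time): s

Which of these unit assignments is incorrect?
m

The variable m (mass) should have units kg, not J.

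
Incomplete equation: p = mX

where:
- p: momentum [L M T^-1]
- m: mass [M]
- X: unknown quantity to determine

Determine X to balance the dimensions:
X = v (velocity), dimensions [L T^-1]

p has dimensions [L M T^-1]; the rest of the RHS (m) has dimensions [M].
So X must have dimensions [L T^-1] — X = v (velocity).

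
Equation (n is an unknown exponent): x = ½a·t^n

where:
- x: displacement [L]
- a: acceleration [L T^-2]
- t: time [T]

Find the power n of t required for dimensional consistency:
n = 2

x has dimensions [L]; t has dimensions [T].
The rest of the RHS has dimensions [L T^-2], so t^n must supply [T^2].
With n = 2: ½a·t^2 has dimensions [L], matching the LHS ✓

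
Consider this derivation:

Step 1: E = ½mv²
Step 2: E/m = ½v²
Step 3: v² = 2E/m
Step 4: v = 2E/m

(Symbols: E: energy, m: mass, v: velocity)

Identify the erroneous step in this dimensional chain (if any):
Step 4

Step 1: E = ½mv² → LHS [L^2 M T^-2], RHS [L^2 M T^-2] ✓
Step 2: E/m = ½v² → LHS [L^2 T^-2], RHS [L^2 T^-2] ✓
Step 3: v² = 2E/m → LHS [L^2 T^-2], RHS [L^2 T^-2] ✓
Step 4: v = 2E/m → LHS [L T^-1], RHS [L^2 T^-2] ✗

The first dimensional inconsistency appears in step 4: v = 2E/m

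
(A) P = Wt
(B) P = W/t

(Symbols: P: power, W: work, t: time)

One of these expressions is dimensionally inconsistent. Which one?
(A)

(A) P = Wt: LHS [L^2 M T^-3], RHS [L^2 M T^-1] ✗
(B) P = W/t: LHS [L^2 M T^-3], RHS [L^2 M T^-3] ✓

Expression (A) P = Wt is dimensionally incorrect.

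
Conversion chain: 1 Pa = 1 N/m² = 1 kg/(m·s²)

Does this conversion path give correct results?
The chain is correct (no errors).

Correct: Pascal is Newton per square meter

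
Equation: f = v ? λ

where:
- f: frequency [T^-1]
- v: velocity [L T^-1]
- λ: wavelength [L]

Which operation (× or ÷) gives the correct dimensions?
division (÷): f = v ÷ λ

f [T^-1]; v [L T^-1]; λ [L].
v × λ → [L^2 T^-1] ✗
v ÷ λ → [T^-1] ✓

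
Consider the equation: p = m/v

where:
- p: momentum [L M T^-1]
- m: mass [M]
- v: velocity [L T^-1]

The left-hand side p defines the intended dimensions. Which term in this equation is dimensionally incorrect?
The right-hand side term m/v

p has dimensions [L M T^-1], but m/v has dimensions [L^-1 M T], so the term m/v is dimensionally wrong for p.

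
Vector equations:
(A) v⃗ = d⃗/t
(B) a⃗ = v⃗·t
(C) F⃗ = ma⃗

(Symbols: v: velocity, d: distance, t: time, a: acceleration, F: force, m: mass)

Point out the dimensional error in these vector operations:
(B) a⃗ = v⃗·t

(A) v⃗ = d⃗/t: LHS [L T^-1], RHS [L T^-1] ✓ — displacement (vector) divided by time (scalar)
(B) a⃗ = v⃗·t: LHS [L T^-2], RHS [L] ✗ — acceleration is velocity per time; should be v⃗/t
(C) F⃗ = ma⃗: LHS [L M T^-2], RHS [L M T^-2] ✓ — Force and acceleration are vectors, mass is a scalar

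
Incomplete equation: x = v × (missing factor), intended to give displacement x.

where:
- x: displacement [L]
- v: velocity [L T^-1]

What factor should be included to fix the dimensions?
t (time), dimensions [T]

x has dimensions [L] and v has dimensions [L T^-1].
The missing factor must have dimensions [L] / [L T^-1] = [T], i.e. time (t).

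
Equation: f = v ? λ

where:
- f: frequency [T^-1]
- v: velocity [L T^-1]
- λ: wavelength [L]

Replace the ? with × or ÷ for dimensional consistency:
division (÷): f = v ÷ λ

f [T^-1]; v [L T^-1]; λ [L].
v × λ → [L^2 T^-1] ✗
v ÷ λ → [T^-1] ✓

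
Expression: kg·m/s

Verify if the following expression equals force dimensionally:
No

The expression kg·m/s has dimensions [L M T^-1], but force has dimensions [L M T^-2].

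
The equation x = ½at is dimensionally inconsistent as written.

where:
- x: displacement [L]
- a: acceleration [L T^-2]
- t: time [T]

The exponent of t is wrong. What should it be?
The exponent of t should be 2: x = ½at^2

The LHS x has dimensions [L]; t has dimensions [T].
As written, the RHS ½at (exponent 1 on t) has dimensions [L T^-1], which does not match.
With exponent 2, the RHS ½at^2 has dimensions [L], matching the LHS.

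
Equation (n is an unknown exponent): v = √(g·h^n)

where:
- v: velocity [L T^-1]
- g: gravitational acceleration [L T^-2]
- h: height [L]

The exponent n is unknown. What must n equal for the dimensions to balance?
n = 1

v has dimensions [L T^-1]; h has dimensions [L].
With n = 1: √(g·h^1) has dimensions [L T^-1], matching the LHS ✓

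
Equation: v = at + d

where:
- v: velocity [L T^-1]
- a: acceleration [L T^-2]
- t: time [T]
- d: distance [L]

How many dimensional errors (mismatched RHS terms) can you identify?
1

LHS v: [L T^-1]
- at: [L T^-1] ✓
- d: [L] ✗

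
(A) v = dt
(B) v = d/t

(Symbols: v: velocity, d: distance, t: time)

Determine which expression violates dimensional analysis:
(A)

(A) v = dt: LHS [L T^-1], RHS [L T] ✗
(B) v = d/t: LHS [L T^-1], RHS [L T^-1] ✓

Expression (A) v = dt is dimensionally incorrect.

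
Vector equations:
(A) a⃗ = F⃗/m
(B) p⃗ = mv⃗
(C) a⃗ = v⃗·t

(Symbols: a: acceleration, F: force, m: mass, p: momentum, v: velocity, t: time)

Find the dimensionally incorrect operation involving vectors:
(C) a⃗ = v⃗·t

(A) a⃗ = F⃗/m: LHS [L T^-2], RHS [L T^-2] ✓ — force (vector) divided by mass (scalar)
(B) p⃗ = mv⃗: LHS [L M T^-1], RHS [L M T^-1] ✓ — mass (scalar) times velocity (vector)
(C) a⃗ = v⃗·t: LHS [L T^-2], RHS [L] ✗ — acceleration is velocity per time; should be v⃗/t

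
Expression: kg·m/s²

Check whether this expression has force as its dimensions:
Yes

The expression kg·m/s² has dimensions [L M T^-2], which is exactly force [L M T^-2].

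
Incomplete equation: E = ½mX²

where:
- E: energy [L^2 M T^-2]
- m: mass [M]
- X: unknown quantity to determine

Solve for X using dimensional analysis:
X = v (velocity), dimensions [L T^-1]

E has dimensions [L^2 M T^-2]; the rest of the RHS (½m) has dimensions [M].
So X² must have dimensions [L^2 T^-2], i.e. X has dimensions [L T^-1] — X = v (velocity).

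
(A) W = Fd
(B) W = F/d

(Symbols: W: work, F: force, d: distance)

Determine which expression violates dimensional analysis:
(B)

(A) W = Fd: LHS [L^2 M T^-2], RHS [L^2 M T^-2] ✓
(B) W = F/d: LHS [L^2 M T^-2], RHS [M T^-2] ✗

Expression (B) W = F/d is dimensionally incorrect.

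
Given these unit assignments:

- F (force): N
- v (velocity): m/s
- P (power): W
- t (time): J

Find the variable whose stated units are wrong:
t

The variable t (time) should have units s, not J.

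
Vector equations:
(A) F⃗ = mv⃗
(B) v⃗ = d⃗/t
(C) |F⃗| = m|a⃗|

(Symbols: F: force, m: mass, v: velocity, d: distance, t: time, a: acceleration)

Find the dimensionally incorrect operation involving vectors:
(A) F⃗ = mv⃗

(A) F⃗ = mv⃗: LHS [L M T^-2], RHS [L M T^-1] ✗ — mass times velocity is momentum, not force; should be ma⃗
(B) v⃗ = d⃗/t: LHS [L T^-1], RHS [L T^-1] ✓ — displacement (vector) divided by time (scalar)
(C) |F⃗| = m|a⃗|: LHS [L M T^-2], RHS [L M T^-2] ✓ — magnitudes of vectors are scalars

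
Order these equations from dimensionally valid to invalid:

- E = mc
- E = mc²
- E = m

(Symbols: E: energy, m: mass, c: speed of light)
Dimensionally correct: E = mc²
Dimensionally incorrect: E = mc, E = m
Ordered (correct first, then incorrect): E = mc², E = mc, E = m

- E = mc: LHS [L^2 M T^-2], RHS [L M T^-1] → incorrect ✗
- E = mc²: LHS [L^2 M T^-2], RHS [L^2 M T^-2] → correct ✓
- E = m: LHS [L^2 M T^-2], RHS [M] → incorrect ✗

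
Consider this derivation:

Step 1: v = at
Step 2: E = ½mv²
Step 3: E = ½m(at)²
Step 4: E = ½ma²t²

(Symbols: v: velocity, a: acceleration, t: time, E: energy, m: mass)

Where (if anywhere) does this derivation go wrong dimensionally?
No step introduces an error — all steps are dimensionally consistent.

Step 1: v = at → LHS [L T^-1], RHS [L T^-1] ✓
Step 2: E = ½mv² → LHS [L^2 M T^-2], RHS [L^2 M T^-2] ✓
Step 3: E = ½m(at)² → LHS [L^2 M T^-2], RHS [L^2 M T^-2] ✓
Step 4: E = ½ma²t² → LHS [L^2 M T^-2], RHS [L^2 M T^-2] ✓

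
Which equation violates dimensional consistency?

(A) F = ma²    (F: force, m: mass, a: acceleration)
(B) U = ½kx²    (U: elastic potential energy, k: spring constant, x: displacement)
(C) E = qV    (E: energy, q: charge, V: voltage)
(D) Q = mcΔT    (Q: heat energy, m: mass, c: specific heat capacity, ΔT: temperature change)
(A) F = ma²

The equation (A) F = ma² is dimensionally incorrect.

LHS (F): [L M T^-2]
RHS (ma²): [L^2 M T^-4] ✗

The dimensions do not match. The other three equations balance.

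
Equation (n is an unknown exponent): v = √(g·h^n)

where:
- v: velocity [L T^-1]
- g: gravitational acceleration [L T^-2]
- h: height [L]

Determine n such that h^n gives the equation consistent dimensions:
n = 1

v has dimensions [L T^-1]; h has dimensions [L].
With n = 1: √(g·h^1) has dimensions [L T^-1], matching the LHS ✓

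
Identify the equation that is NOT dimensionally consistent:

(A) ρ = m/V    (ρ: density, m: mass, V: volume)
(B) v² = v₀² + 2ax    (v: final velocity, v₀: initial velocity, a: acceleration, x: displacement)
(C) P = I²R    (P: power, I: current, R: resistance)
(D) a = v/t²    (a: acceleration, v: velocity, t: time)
(D) a = v/t²

The equation (D) a = v/t² is dimensionally incorrect.

LHS (a): [L T^-2]
RHS (v/t²): [L T^-3] ✗

The dimensions do not match. The other three equations balance.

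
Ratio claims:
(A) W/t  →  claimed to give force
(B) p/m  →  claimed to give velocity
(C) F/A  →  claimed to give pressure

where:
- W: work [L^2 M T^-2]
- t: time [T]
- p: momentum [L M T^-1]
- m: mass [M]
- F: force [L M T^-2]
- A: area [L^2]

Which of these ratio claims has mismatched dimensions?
(A) W/t does not give force

(A) W/t: [L^2 M T^-3] ≠ force [L M T^-2] ✗
(B) p/m: [L T^-1] = velocity [L T^-1] ✓
(C) F/A: [L^-1 M T^-2] = pressure [L^-1 M T^-2] ✓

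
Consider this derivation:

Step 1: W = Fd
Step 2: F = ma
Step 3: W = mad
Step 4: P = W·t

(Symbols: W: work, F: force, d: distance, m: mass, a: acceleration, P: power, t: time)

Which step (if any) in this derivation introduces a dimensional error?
Step 4

Step 1: W = Fd → LHS [L^2 M T^-2], RHS [L^2 M T^-2] ✓
Step 2: F = ma → LHS [L M T^-2], RHS [L M T^-2] ✓
Step 3: W = mad → LHS [L^2 M T^-2], RHS [L^2 M T^-2] ✓
Step 4: P = W·t → LHS [L^2 M T^-3], RHS [L^2 M T^-1] ✗

The first dimensional inconsistency appears in step 4: P = W·t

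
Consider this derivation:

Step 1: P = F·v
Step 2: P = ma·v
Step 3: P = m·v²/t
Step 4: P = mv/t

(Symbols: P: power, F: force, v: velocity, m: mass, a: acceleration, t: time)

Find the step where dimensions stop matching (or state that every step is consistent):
Step 4

Step 1: P = F·v → LHS [L^2 M T^-3], RHS [L^2 M T^-3] ✓
Step 2: P = ma·v → LHS [L^2 M T^-3], RHS [L^2 M T^-3] ✓
Step 3: P = m·v²/t → LHS [L^2 M T^-3], RHS [L^2 M T^-3] ✓
Step 4: P = mv/t → LHS [L^2 M T^-3], RHS [L M T^-2] ✗

The first dimensional inconsistency appears in step 4: P = mv/t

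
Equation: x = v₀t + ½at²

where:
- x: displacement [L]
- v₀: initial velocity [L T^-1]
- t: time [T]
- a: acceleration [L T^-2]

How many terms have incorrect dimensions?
0

LHS x: [L]
- v₀t: [L] ✓
- ½at²: [L] ✓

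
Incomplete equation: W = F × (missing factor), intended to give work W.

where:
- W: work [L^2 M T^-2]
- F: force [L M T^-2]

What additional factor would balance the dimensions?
d (distance), dimensions [L]

W has dimensions [L^2 M T^-2] and F has dimensions [L M T^-2].
The missing factor must have dimensions [L^2 M T^-2] / [L M T^-2] = [L], i.e. distance (d).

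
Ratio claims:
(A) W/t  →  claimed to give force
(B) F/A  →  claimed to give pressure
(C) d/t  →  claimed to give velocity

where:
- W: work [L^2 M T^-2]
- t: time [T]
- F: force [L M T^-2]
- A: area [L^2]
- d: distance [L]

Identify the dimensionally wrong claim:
(A) W/t does not give force

(A) W/t: [L^2 M T^-3] ≠ force [L M T^-2] ✗
(B) F/A: [L^-1 M T^-2] = pressure [L^-1 M T^-2] ✓
(C) d/t: [L T^-1] = velocity [L T^-1] ✓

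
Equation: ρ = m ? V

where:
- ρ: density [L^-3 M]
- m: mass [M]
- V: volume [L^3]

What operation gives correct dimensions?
division (÷): ρ = m ÷ V

ρ [L^-3 M]; m [M]; V [L^3].
m × V → [L^3 M] ✗
m ÷ V → [L^-3 M] ✓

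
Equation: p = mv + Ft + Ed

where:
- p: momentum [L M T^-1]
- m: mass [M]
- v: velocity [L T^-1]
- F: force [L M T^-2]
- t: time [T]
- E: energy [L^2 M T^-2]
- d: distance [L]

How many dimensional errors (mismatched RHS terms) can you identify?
1

LHS p: [L M T^-1]
- mv: [L M T^-1] ✓
- Ft: [L M T^-1] ✓
- Ed: [L^3 M T^-2] ✗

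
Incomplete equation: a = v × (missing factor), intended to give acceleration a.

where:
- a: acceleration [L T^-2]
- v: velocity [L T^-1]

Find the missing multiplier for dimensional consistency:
1/t (inverse time), dimensions [T^-1]

a has dimensions [L T^-2] and v has dimensions [L T^-1].
The missing factor must have dimensions [L T^-2] / [L T^-1] = [T^-1], i.e. inverse time (1/t).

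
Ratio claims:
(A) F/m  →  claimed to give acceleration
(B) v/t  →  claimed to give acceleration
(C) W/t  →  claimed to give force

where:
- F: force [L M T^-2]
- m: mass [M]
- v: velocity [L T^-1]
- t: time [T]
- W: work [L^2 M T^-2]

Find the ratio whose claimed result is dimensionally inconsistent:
(C) W/t does not give force

(A) F/m: [L T^-2] = acceleration [L T^-2] ✓
(B) v/t: [L T^-2] = acceleration [L T^-2] ✓
(C) W/t: [L^2 M T^-3] ≠ force [L M T^-2] ✗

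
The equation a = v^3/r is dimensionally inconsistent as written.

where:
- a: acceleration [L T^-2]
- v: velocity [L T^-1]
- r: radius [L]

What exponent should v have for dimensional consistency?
The exponent of v should be 2: a = v^2/r

The LHS a has dimensions [L T^-2]; v has dimensions [L T^-1].
As written, the RHS v^3/r (exponent 3 on v) has dimensions [L^2 T^-3], which does not match.
With exponent 2, the RHS v^2/r has dimensions [L T^-2], matching the LHS.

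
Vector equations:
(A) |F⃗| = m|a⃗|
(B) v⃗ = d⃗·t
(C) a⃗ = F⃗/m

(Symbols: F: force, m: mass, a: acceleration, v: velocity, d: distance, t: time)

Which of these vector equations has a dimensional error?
(B) v⃗ = d⃗·t

(A) |F⃗| = m|a⃗|: LHS [L M T^-2], RHS [L M T^-2] ✓ — magnitudes of vectors are scalars
(B) v⃗ = d⃗·t: LHS [L T^-1], RHS [L T] ✗ — velocity is displacement per time; should be d⃗/t
(C) a⃗ = F⃗/m: LHS [L T^-2], RHS [L T^-2] ✓ — force (vector) divided by mass (scalar)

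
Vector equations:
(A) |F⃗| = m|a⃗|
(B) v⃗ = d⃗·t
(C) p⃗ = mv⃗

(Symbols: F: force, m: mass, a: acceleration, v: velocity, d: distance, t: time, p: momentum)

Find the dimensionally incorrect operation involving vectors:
(B) v⃗ = d⃗·t

(A) |F⃗| = m|a⃗|: LHS [L M T^-2], RHS [L M T^-2] ✓ — magnitudes of vectors are scalars
(B) v⃗ = d⃗·t: LHS [L T^-1], RHS [L T] ✗ — velocity is displacement per time; should be d⃗/t
(C) p⃗ = mv⃗: LHS [L M T^-1], RHS [L M T^-1] ✓ — mass (scalar) times velocity (vector)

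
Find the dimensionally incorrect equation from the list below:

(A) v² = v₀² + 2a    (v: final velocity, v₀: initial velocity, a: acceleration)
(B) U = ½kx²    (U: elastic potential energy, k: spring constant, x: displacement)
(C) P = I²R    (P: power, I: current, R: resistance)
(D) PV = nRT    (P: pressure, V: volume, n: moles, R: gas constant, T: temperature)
(A) v² = v₀² + 2a

The equation (A) v² = v₀² + 2a is dimensionally incorrect.

LHS (v²): [L^2 T^-2]
RHS terms:
  - v₀²: [L^2 T^-2] ✓
  - 2a: [L T^-2] ✗ (does not match LHS)

The dimensions do not match. The other three equations balance.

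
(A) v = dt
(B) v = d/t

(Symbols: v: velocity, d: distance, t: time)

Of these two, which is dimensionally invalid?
(A)

(A) v = dt: LHS [L T^-1], RHS [L T] ✗
(B) v = d/t: LHS [L T^-1], RHS [L T^-1] ✓

Expression (A) v = dt is dimensionally incorrect.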